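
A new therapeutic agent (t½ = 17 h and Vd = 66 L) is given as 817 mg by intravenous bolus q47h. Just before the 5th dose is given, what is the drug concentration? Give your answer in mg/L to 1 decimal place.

2.1 mg/L

f = (1/2)^(τ/t½) = (1/2)^(47/17) ≈ 0.1471.
C₀ = D/Vd = 817/66 ≈ 12.379 mg/L.
Before the 5th dose, 4 doses have been given. Superposition: Cmin = C₀·(f + f² + … + f^4).
≈ 12.379 × (0.1471 + 0.0216 + 0.0032 + 0.0005) ≈ 12.379 × 0.1724 ≈ 2.134 mg/L.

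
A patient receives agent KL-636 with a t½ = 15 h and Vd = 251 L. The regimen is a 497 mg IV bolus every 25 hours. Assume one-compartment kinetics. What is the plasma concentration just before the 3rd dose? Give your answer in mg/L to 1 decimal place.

0.8 mg/L

f = (1/2)^(τ/t½) = (1/2)^(25/15) ≈ 0.3150.
C₀ = D/Vd = 497/251 ≈ 1.980 mg/L.
Before the 3rd dose, 2 doses have been given. Superposition: Cmin = C₀·(f + f²).
≈ 1.980 × (0.3150 + 0.0992) ≈ 1.980 × 0.4142 ≈ 0.820 mg/L.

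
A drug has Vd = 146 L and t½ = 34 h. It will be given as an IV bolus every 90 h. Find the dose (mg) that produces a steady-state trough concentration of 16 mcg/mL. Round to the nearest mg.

τ/t½ = 90/34 ≈ 2.6471, so f = (1/2)^(90/34) ≈ 0.159645.
Cmin,ss = (D/Vd)·f/(1−f), so D = Cmin,ss·Vd·(1−f)/f.
D = 16 × 146 × (1−f)/f ≈ 16 × 146 × 5.26390 ≈ 12296.47 mg.

12296 mg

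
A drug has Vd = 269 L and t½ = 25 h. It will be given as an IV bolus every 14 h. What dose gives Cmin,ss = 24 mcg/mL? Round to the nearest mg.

τ/t½ = 14/25 ≈ 0.56, so f = (1/2)^(14/25) ≈ 0.678302.
Cmin,ss = (D/Vd)·f/(1−f), so D = Cmin,ss·Vd·(1−f)/f.
D = 24 × 269 × (1−f)/f ≈ 24 × 269 × 0.47427 ≈ 3061.89 mg.

3062 mg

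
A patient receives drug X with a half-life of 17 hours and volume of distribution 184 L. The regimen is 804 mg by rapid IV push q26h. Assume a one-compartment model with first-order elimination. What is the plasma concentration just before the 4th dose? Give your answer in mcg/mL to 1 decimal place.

f = (1/2)^(τ/t½) = (1/2)^(26/17) ≈ 0.3464.
C₀ = D/Vd = 804/184 ≈ 4.370 mcg/mL.
Before the 4th dose, 3 doses have been given. Superposition: Cmin = C₀·(f + f² + … + f^3).
≈ 4.370 × (0.3464 + 0.1200 + 0.0416) ≈ 4.370 × 0.5080 ≈ 2.220 mcg/mL.

2.2 mcg/mL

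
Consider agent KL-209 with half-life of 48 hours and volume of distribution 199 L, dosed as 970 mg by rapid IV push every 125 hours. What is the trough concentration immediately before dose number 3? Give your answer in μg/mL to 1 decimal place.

0.9 μg/mL

f = (1/2)^(τ/t½) = (1/2)^(125/48) ≈ 0.1645.
C₀ = D/Vd = 970/199 ≈ 4.874 μg/mL.
Before the 3rd dose, 2 doses have been given. Superposition: Cmin = C₀·(f + f²).
≈ 4.874 × (0.1645 + 0.0271) ≈ 4.874 × 0.1916 ≈ 0.934 μg/mL.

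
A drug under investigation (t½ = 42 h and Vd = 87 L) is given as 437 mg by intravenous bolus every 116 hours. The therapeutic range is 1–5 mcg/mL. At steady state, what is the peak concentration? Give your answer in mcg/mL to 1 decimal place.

Over one 116-h interval, 116/42 ≈ 2.7619 half-lives elapse, leaving f ≈ 0.1474 of each dose.
At steady state, accumulation factor R = 1/(1 − e^(−kτ)) ≈ 1.1729.
Each bolus raises the concentration by D/Vd = 437/87 ≈ 5.023 mcg/mL.
Cmax,ss = C₀/(1 − f) ≈ 5.023/0.8526 ≈ 5.891 mcg/mL.
Peak 5.9 mcg/mL vs MTC 5 mcg/mL: exceeds toxic threshold.

5.9 mcg/mL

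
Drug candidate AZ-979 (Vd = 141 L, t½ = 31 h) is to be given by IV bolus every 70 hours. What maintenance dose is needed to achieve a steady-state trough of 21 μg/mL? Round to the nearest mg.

11203 mg

τ/t½ = 70/31 ≈ 2.2581, so f = (1/2)^(70/31) ≈ 0.209052.
Cmin,ss = (D/Vd)·f/(1−f), so D = Cmin,ss·Vd·(1−f)/f.
D = 21 × 141 × (1−f)/f ≈ 21 × 141 × 3.78350 ≈ 11202.94 mg.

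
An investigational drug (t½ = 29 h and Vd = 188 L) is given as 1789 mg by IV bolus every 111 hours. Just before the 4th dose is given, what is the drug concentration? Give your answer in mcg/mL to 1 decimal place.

0.7 mcg/mL

f = (1/2)^(τ/t½) = (1/2)^(111/29) ≈ 0.0704.
C₀ = D/Vd = 1789/188 ≈ 9.516 mcg/mL.
Before the 4th dose, 3 doses have been given. Superposition: Cmin = C₀·(f + f² + … + f^3).
≈ 9.516 × (0.0704 + 0.0050 + 0.0003) ≈ 9.516 × 0.0757 ≈ 0.720 mcg/mL.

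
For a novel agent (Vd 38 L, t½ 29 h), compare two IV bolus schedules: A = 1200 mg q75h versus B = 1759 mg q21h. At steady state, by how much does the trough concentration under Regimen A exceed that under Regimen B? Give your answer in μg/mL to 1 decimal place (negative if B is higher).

Regimen A: f = (1/2)^(75/29) ≈ 0.1665; Cmin,ss = (1200/38)·f/(1−f) ≈ 6.308 μg/mL.
Regimen B: f = (1/2)^(21/29) ≈ 0.6054; Cmin,ss = (1759/38)·f/(1−f) ≈ 71.018 μg/mL.
Difference ≈ 6.308 − 71.018 ≈ -64.710 μg/mL.

-64.7 μg/mL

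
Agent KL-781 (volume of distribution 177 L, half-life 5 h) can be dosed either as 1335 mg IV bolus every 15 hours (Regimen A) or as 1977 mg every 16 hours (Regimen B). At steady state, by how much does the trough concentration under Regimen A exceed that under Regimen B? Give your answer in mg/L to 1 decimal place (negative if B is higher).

Regimen A: f = (1/2)^(15/5) ≈ 0.1250; Cmin,ss = (1335/177)·f/(1−f) ≈ 1.077 mg/L.
Regimen B: f = (1/2)^(16/5) ≈ 0.1088; Cmin,ss = (1977/177)·f/(1−f) ≈ 1.364 mg/L.
Difference ≈ 1.077 − 1.364 ≈ -0.287 mg/L.

-0.3 mg/L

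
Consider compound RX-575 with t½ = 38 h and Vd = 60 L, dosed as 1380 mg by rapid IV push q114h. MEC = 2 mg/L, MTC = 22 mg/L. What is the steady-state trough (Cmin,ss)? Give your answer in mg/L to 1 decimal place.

τ = 114 h = 3 half-lives, so f = (1/2)^3 = 0.125.
Accumulation ratio R = 1/(1 − f) = 1/0.875 = 8/7.
Single-dose peak C₀ = D/Vd = 1380/60 = 23 mg/L.
Steady-state peak Cmax,ss = C₀·R = 23 × 8/7 ≈ 26.286 mg/L.
Steady-state trough Cmin,ss = Cmax,ss·f ≈ 26.286 × 0.125 ≈ 3.286 mg/L.
Trough 3.3 mg/L vs MEC 2 mg/L: adequate.

3.3 mg/L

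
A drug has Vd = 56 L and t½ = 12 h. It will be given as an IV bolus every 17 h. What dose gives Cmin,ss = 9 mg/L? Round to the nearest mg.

842 mg

τ/t½ = 17/12 ≈ 1.4167, so f = (1/2)^(17/12) ≈ 0.374577.
Cmin,ss = (D/Vd)·f/(1−f), so D = Cmin,ss·Vd·(1−f)/f.
D = 9 × 56 × (1−f)/f ≈ 9 × 56 × 1.66968 ≈ 841.52 mg.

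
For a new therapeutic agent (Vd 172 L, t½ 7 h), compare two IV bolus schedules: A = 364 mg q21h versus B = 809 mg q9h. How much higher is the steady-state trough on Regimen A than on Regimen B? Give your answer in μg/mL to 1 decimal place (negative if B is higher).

-3.0 μg/mL

Regimen A: f = (1/2)^(21/7) ≈ 0.1250; Cmin,ss = (364/172)·f/(1−f) ≈ 0.302 μg/mL.
Regimen B: f = (1/2)^(9/7) ≈ 0.4102; Cmin,ss = (809/172)·f/(1−f) ≈ 3.271 μg/mL.
Difference ≈ 0.302 − 3.271 ≈ -2.969 μg/mL.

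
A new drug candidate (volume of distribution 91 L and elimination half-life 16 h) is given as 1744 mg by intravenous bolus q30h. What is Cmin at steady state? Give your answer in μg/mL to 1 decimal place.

7.2 μg/mL

k = ln2/t½ = ln2/16 ≈ 0.043322 h⁻¹; fraction remaining f = e^(−kτ) = e^(−0.043322×30) ≈ 0.2726.
Each bolus raises the concentration by D/Vd = 1744/91 ≈ 19.165 μg/mL.
Steady-state trough Cmin,ss = C₀·f/(1−f) ≈ 19.165 × 0.2726/0.7274 ≈ 7.182 μg/mL.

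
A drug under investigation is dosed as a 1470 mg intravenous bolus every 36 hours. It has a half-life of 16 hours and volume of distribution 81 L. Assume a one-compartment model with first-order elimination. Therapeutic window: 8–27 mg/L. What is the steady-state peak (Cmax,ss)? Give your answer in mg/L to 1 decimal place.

τ/t½ = 36/16 ≈ 2.25, so fraction remaining f = (1/2)^(36/16) ≈ 0.2102.
Accumulation ratio R = 1/(1 − f) ≈ 1/0.7898 ≈ 1.2661.
Each bolus raises the concentration by D/Vd = 1470/81 ≈ 18.148 mg/L.
Steady-state peak Cmax,ss = C₀·R ≈ 18.148 × 1.2661 ≈ 22.977 mg/L.
Peak 23.0 mg/L vs MTC 27 mg/L: below toxic threshold.

23.0 mg/L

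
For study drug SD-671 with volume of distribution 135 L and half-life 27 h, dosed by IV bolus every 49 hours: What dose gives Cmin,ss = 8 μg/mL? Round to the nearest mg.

τ/t½ = 49/27 ≈ 1.8148, so f = (1/2)^(49/27) ≈ 0.284241.
Cmin,ss = (D/Vd)·f/(1−f), so D = Cmin,ss·Vd·(1−f)/f.
D = 8 × 135 × (1−f)/f ≈ 8 × 135 × 2.51814 ≈ 2719.59 mg.

2720 mg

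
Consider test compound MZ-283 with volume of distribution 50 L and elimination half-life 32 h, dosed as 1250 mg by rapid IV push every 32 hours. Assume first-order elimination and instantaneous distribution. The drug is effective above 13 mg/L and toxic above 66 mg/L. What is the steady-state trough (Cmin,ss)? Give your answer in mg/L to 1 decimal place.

The dosing interval is 1 half-life, so f = 2^(−1) = 0.5.
Accumulation ratio R = 1/(1 − f) = 1/0.5 = 2/1.
Single-dose peak C₀ = D/Vd = 1250/50 = 25 mg/L.
Steady-state peak Cmax,ss = C₀·R = 25 × 2/1 ≈ 50.000 mg/L.
Steady-state trough Cmin,ss = Cmax,ss·f ≈ 50.000 × 0.5 ≈ 25.000 mg/L.
Trough 25.0 mg/L vs MEC 13 mg/L: adequate.

25.0 mg/L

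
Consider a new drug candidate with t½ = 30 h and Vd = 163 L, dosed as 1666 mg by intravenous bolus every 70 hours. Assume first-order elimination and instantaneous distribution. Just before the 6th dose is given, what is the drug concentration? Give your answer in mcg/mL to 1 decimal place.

2.5 mcg/mL

f = (1/2)^(τ/t½) = (1/2)^(70/30) ≈ 0.1984.
C₀ = D/Vd = 1666/163 ≈ 10.221 mcg/mL.
Before the 6th dose, 5 doses have been given. Superposition: Cmin = C₀·(f + f² + … + f^5).
≈ 10.221 × (0.1984 + 0.0394 + 0.0078 + 0.0015 + 0.0003) ≈ 10.221 × 0.2474 ≈ 2.529 mcg/mL.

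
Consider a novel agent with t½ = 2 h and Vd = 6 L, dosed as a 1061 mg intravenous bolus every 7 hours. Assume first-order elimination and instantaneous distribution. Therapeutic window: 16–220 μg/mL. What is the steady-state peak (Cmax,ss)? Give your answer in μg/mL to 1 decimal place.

k = ln2/t½ = ln2/2 ≈ 0.346574 h⁻¹; fraction remaining f = e^(−kτ) = e^(−0.346574×7) ≈ 0.0884.
Accumulation ratio R = 1/(1 − f) ≈ 1/0.9116 ≈ 1.0970.
Each bolus raises the concentration by D/Vd = 1061/6 ≈ 176.833 μg/mL.
Steady-state peak Cmax,ss = C₀·R ≈ 176.833 × 1.0970 ≈ 193.986 μg/mL.
Peak 194.0 μg/mL vs MTC 220 μg/mL: below toxic threshold.

194.0 μg/mL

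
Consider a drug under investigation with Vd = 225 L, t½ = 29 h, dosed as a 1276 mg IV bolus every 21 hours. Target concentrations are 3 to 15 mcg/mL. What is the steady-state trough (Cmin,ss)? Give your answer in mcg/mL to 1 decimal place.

8.7 mcg/mL

Over one 21-h interval, 21/29 ≈ 0.72414 half-lives elapse, leaving f ≈ 0.6054 of each dose.
At steady state, accumulation factor R = 1/(1 − e^(−kτ)) ≈ 2.5342.
Single-dose peak C₀ = D/Vd = 1276/225 ≈ 5.671 mcg/mL.
Cmax,ss = C₀/(1 − f) ≈ 5.671/0.3946 ≈ 14.372 mcg/mL.
One interval later, Cmin,ss = Cmax,ss·e^(−kτ) ≈ 14.372 × 0.6054 ≈ 8.701 mcg/mL.
Trough 8.7 mcg/mL vs MEC 3 mcg/mL: adequate.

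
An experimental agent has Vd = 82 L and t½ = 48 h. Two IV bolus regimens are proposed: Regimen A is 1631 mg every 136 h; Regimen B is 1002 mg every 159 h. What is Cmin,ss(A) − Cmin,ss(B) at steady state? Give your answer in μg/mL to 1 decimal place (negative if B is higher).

1.9 μg/mL

Regimen A: f = (1/2)^(136/48) ≈ 0.1403; Cmin,ss = (1631/82)·f/(1−f) ≈ 3.246 μg/mL.
Regimen B: f = (1/2)^(159/48) ≈ 0.1007; Cmin,ss = (1002/82)·f/(1−f) ≈ 1.368 μg/mL.
Difference ≈ 3.246 − 1.368 ≈ 1.878 μg/mL.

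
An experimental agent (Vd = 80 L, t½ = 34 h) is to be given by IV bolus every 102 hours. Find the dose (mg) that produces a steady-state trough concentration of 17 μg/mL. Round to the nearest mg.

τ/t½ = 102/34 ≈ 3, so f = (1/2)^(102/34) ≈ 0.125000.
Cmin,ss = (D/Vd)·f/(1−f), so D = Cmin,ss·Vd·(1−f)/f.
D = 17 × 80 × (1−f)/f ≈ 17 × 80 × 7.00000 ≈ 9520.00 mg.

9520 mg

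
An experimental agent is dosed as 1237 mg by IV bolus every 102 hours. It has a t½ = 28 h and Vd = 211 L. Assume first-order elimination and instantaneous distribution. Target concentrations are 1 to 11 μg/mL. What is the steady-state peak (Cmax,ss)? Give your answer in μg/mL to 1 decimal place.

6.4 μg/mL

Over one 102-h interval, 102/28 ≈ 3.6429 half-lives elapse, leaving f ≈ 0.0801 of each dose.
At steady state, accumulation factor R = 1/(1 − e^(−kτ)) ≈ 1.0871.
Each bolus raises the concentration by D/Vd = 1237/211 ≈ 5.863 μg/mL.
Steady-state peak Cmax,ss = C₀·R ≈ 5.863 × 1.0871 ≈ 6.374 μg/mL.
Peak 6.4 μg/mL vs MTC 11 μg/mL: below toxic threshold.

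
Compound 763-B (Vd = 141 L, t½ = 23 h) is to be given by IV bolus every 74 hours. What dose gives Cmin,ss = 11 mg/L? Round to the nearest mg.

τ/t½ = 74/23 ≈ 3.2174, so f = (1/2)^(74/23) ≈ 0.107515.
Cmin,ss = (D/Vd)·f/(1−f), so D = Cmin,ss·Vd·(1−f)/f.
D = 11 × 141 × (1−f)/f ≈ 11 × 141 × 8.30103 ≈ 12874.90 mg.

12875 mg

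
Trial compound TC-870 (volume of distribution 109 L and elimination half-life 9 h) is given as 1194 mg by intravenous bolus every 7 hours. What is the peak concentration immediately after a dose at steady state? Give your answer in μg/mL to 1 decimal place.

Over one 7-h interval, 7/9 ≈ 0.77778 half-lives elapse, leaving f ≈ 0.5833 of each dose.
At steady state, accumulation factor R = 1/(1 − e^(−kτ)) ≈ 2.3998.
Single-dose peak C₀ = D/Vd = 1194/109 ≈ 10.954 μg/mL.
Cmax,ss = C₀/(1 − f) ≈ 10.954/0.4167 ≈ 26.287 μg/mL.

26.3 μg/mL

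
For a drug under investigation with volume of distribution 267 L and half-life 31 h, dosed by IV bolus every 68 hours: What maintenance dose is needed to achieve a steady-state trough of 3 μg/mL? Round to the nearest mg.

2863 mg

τ/t½ = 68/31 ≈ 2.1935, so f = (1/2)^(68/31) ≈ 0.218613.
Cmin,ss = (D/Vd)·f/(1−f), so D = Cmin,ss·Vd·(1−f)/f.
D = 3 × 267 × (1−f)/f ≈ 3 × 267 × 3.57429 ≈ 2863.01 mg.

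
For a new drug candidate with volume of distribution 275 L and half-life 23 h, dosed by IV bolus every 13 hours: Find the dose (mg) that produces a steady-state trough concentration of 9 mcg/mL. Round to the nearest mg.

τ/t½ = 13/23 ≈ 0.56522, so f = (1/2)^(13/23) ≈ 0.675854.
Cmin,ss = (D/Vd)·f/(1−f), so D = Cmin,ss·Vd·(1−f)/f.
D = 9 × 275 × (1−f)/f ≈ 9 × 275 × 0.47961 ≈ 1187.03 mg.

1187 mg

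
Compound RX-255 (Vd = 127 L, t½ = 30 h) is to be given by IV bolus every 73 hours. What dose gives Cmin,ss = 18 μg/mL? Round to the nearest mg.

τ/t½ = 73/30 ≈ 2.4333, so f = (1/2)^(73/30) ≈ 0.185137.
Cmin,ss = (D/Vd)·f/(1−f), so D = Cmin,ss·Vd·(1−f)/f.
D = 18 × 127 × (1−f)/f ≈ 18 × 127 × 4.40141 ≈ 10061.62 mg.

10062 mg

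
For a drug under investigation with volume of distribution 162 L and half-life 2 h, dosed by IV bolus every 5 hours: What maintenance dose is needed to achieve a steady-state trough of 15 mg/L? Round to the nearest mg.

τ/t½ = 5/2 ≈ 2.5, so f = (1/2)^(5/2) ≈ 0.176777.
Cmin,ss = (D/Vd)·f/(1−f), so D = Cmin,ss·Vd·(1−f)/f.
D = 15 × 162 × (1−f)/f ≈ 15 × 162 × 4.65684 ≈ 11316.12 mg.

11316 mg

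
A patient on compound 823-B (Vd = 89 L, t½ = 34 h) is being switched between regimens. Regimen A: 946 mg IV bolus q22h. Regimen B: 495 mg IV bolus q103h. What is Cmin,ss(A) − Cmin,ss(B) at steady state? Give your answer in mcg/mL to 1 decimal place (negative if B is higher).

Regimen A: f = (1/2)^(22/34) ≈ 0.6386; Cmin,ss = (946/89)·f/(1−f) ≈ 18.782 mcg/mL.
Regimen B: f = (1/2)^(103/34) ≈ 0.1225; Cmin,ss = (495/89)·f/(1−f) ≈ 0.776 mcg/mL.
Difference ≈ 18.782 − 0.776 ≈ 18.006 mcg/mL.

18.0 mcg/mL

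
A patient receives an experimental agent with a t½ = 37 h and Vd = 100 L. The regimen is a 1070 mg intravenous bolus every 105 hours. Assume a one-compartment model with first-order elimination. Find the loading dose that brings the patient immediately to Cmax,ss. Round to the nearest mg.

f = (1/2)^(105/37) ≈ 0.139870; accumulation ratio R = 1/(1−f) ≈ 1.16261.
Loading dose to hit Cmax,ss on first dose: D_load = D_maint·R ≈ 1070 × 1.16261 ≈ 1243.99 mg.

1244 mg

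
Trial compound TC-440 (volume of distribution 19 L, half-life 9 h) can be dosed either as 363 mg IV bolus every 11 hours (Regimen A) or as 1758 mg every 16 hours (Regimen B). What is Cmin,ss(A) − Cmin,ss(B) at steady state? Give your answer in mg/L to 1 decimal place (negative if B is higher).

Regimen A: f = (1/2)^(11/9) ≈ 0.4286; Cmin,ss = (363/19)·f/(1−f) ≈ 14.331 mg/L.
Regimen B: f = (1/2)^(16/9) ≈ 0.2916; Cmin,ss = (1758/19)·f/(1−f) ≈ 38.087 mg/L.
Difference ≈ 14.331 − 38.087 ≈ -23.756 mg/L.

-23.8 mg/L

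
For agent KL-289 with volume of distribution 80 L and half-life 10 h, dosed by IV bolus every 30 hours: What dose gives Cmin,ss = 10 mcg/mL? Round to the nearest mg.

τ/t½ = 30/10 ≈ 3, so f = (1/2)^(30/10) ≈ 0.125000.
Cmin,ss = (D/Vd)·f/(1−f), so D = Cmin,ss·Vd·(1−f)/f.
D = 10 × 80 × (1−f)/f ≈ 10 × 80 × 7.00000 ≈ 5600.00 mg.

5600 mg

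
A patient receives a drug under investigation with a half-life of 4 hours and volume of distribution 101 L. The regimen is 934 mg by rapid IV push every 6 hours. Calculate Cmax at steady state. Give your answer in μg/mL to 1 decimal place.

k = ln2/t½ = ln2/4 ≈ 0.173287 h⁻¹; fraction remaining f = e^(−kτ) = e^(−0.173287×6) ≈ 0.3536.
Accumulation ratio R = 1/(1 − f) ≈ 1/0.6464 ≈ 1.5470.
Single-dose peak C₀ = D/Vd = 934/101 ≈ 9.248 μg/mL.
Cmax,ss = C₀/(1 − f) ≈ 9.248/0.6464 ≈ 14.307 μg/mL.

14.3 μg/mL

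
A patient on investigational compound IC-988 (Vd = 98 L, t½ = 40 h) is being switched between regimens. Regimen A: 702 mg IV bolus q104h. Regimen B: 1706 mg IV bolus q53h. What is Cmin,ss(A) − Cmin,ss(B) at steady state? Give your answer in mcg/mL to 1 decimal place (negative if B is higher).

-10.1 mcg/mL

Regimen A: f = (1/2)^(104/40) ≈ 0.1649; Cmin,ss = (702/98)·f/(1−f) ≈ 1.414 mcg/mL.
Regimen B: f = (1/2)^(53/40) ≈ 0.3991; Cmin,ss = (1706/98)·f/(1−f) ≈ 11.562 mcg/mL.
Difference ≈ 1.414 − 11.562 ≈ -10.148 mcg/mL.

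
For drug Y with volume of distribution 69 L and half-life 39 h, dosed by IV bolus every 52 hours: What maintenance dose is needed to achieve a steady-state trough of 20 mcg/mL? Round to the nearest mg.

τ/t½ = 52/39 ≈ 1.3333, so f = (1/2)^(52/39) ≈ 0.396850.
Cmin,ss = (D/Vd)·f/(1−f), so D = Cmin,ss·Vd·(1−f)/f.
D = 20 × 69 × (1−f)/f ≈ 20 × 69 × 1.51984 ≈ 2097.38 mg.

2097 mg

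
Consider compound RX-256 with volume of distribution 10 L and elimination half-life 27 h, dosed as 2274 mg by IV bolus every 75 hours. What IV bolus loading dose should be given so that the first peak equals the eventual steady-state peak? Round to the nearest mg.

2662 mg

f = (1/2)^(75/27) ≈ 0.145816; accumulation ratio R = 1/(1−f) ≈ 1.17071.
Loading dose to hit Cmax,ss on first dose: D_load = D_maint·R ≈ 2274 × 1.17071 ≈ 2662.19 mg.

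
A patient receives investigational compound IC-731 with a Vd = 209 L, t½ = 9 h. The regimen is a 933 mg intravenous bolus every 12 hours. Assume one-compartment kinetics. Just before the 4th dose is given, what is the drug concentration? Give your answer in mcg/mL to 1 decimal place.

2.8 mcg/mL

f = (1/2)^(τ/t½) = (1/2)^(12/9) ≈ 0.3969.
C₀ = D/Vd = 933/209 ≈ 4.464 mcg/mL.
Before the 4th dose, 3 doses have been given. Superposition: Cmin = C₀·(f + f² + … + f^3).
≈ 4.464 × (0.3969 + 0.1575 + 0.0625) ≈ 4.464 × 0.6169 ≈ 2.754 mcg/mL.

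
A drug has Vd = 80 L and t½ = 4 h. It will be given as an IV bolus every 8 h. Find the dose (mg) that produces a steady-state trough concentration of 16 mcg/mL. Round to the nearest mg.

τ/t½ = 8/4 ≈ 2, so f = (1/2)^(8/4) ≈ 0.250000.
Cmin,ss = (D/Vd)·f/(1−f), so D = Cmin,ss·Vd·(1−f)/f.
D = 16 × 80 × (1−f)/f ≈ 16 × 80 × 3.00000 ≈ 3840.00 mg.

3840 mg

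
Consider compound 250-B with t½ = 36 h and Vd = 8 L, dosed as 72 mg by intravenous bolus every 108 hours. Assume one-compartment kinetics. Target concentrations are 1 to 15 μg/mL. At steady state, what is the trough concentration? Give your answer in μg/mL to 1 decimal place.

τ = 108 h = 3 half-lives, so f = (1/2)^3 = 0.125.
At steady state, R = 1/(1 − 0.125) = 8/7.
Single-dose peak C₀ = D/Vd = 72/8 = 9 μg/mL.
Steady-state peak Cmax,ss = C₀·R = 9 × 8/7 ≈ 10.286 μg/mL.
Steady-state trough Cmin,ss = Cmax,ss·f ≈ 10.286 × 0.125 ≈ 1.286 μg/mL.
Trough 1.3 μg/mL vs MEC 1 μg/mL: adequate.

1.3 μg/mL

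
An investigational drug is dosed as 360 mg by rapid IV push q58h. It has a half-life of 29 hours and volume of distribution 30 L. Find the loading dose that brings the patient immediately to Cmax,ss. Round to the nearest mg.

f = (1/2)^(58/29) ≈ 0.250000; accumulation ratio R = 1/(1−f) ≈ 1.33333.
Loading dose to hit Cmax,ss on first dose: D_load = D_maint·R ≈ 360 × 1.33333 ≈ 480.00 mg.

480 mg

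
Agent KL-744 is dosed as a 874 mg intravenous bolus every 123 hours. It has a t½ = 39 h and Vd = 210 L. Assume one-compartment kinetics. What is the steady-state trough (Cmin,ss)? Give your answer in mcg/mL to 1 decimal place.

0.5 mcg/mL

τ/t½ = 123/39 ≈ 3.1538, so fraction remaining f = (1/2)^(123/39) ≈ 0.1124.
Single-dose peak C₀ = D/Vd = 874/210 ≈ 4.162 mcg/mL.
Steady-state trough Cmin,ss = C₀·f/(1−f) ≈ 4.162 × 0.1124/0.8876 ≈ 0.527 mcg/mL.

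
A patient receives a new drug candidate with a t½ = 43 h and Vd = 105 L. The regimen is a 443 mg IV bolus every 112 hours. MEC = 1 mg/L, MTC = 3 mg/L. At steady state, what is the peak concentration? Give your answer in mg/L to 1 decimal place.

Over one 112-h interval, 112/43 ≈ 2.6047 half-lives elapse, leaving f ≈ 0.1644 of each dose.
At steady state, accumulation factor R = 1/(1 − e^(−kτ)) ≈ 1.1967.
Single-dose peak C₀ = D/Vd = 443/105 ≈ 4.219 mg/L.
Cmax,ss = C₀/(1 − f) ≈ 4.219/0.8356 ≈ 5.049 mg/L.
Peak 5.0 mg/L vs MTC 3 mg/L: exceeds toxic threshold.

5.0 mg/L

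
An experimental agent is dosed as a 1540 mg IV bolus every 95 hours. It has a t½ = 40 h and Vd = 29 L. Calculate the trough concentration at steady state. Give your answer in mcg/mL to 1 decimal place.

τ/t½ = 95/40 ≈ 2.375, so fraction remaining f = (1/2)^(95/40) ≈ 0.1928.
Single-dose peak C₀ = D/Vd = 1540/29 ≈ 53.103 mcg/mL.
Steady-state trough Cmin,ss = C₀·f/(1−f) ≈ 53.103 × 0.1928/0.8072 ≈ 12.684 mcg/mL.

12.7 mcg/mL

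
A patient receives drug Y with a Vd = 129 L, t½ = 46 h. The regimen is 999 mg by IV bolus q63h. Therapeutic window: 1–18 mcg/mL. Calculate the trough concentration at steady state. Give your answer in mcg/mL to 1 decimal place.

4.9 mcg/mL

k = ln2/t½ = ln2/46 ≈ 0.015068 h⁻¹; fraction remaining f = e^(−kτ) = e^(−0.015068×63) ≈ 0.3870.
Accumulation ratio R = 1/(1 − f) ≈ 1/0.6130 ≈ 1.6313.
Each bolus raises the concentration by D/Vd = 999/129 ≈ 7.744 mcg/mL.
Cmax,ss = C₀/(1 − f) ≈ 7.744/0.6130 ≈ 12.633 mcg/mL.
Steady-state trough Cmin,ss = Cmax,ss·f ≈ 12.633 × 0.3870 ≈ 4.889 mcg/mL.
Trough 4.9 mcg/mL vs MEC 1 mcg/mL: adequate.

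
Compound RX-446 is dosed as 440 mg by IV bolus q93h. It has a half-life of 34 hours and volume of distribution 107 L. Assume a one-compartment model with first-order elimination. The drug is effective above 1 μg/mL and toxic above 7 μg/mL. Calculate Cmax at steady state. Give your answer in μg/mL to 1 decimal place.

Over one 93-h interval, 93/34 ≈ 2.7353 half-lives elapse, leaving f ≈ 0.1502 of each dose.
Accumulation ratio R = 1/(1 − f) ≈ 1/0.8498 ≈ 1.1767.
Each bolus raises the concentration by D/Vd = 440/107 ≈ 4.112 μg/mL.
Steady-state peak Cmax,ss = C₀·R ≈ 4.112 × 1.1767 ≈ 4.839 μg/mL.
Peak 4.8 μg/mL vs MTC 7 μg/mL: below toxic threshold.

4.8 μg/mL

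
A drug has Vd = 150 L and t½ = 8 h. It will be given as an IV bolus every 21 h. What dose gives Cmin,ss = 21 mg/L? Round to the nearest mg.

τ/t½ = 21/8 ≈ 2.625, so f = (1/2)^(21/8) ≈ 0.162105.
Cmin,ss = (D/Vd)·f/(1−f), so D = Cmin,ss·Vd·(1−f)/f.
D = 21 × 150 × (1−f)/f ≈ 21 × 150 × 5.16884 ≈ 16281.85 mg.

16282 mg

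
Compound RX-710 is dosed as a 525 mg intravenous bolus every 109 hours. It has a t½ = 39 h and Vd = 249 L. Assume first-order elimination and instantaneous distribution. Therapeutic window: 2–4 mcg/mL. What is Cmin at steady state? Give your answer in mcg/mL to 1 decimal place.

0.4 mcg/mL

Over one 109-h interval, 109/39 ≈ 2.7949 half-lives elapse, leaving f ≈ 0.1441 of each dose.
Single-dose peak C₀ = D/Vd = 525/249 ≈ 2.108 mcg/mL.
Steady-state trough Cmin,ss = C₀·f/(1−f) ≈ 2.108 × 0.1441/0.8559 ≈ 0.355 mcg/mL.
Trough 0.4 mcg/mL vs MEC 2 mcg/mL: subtherapeutic.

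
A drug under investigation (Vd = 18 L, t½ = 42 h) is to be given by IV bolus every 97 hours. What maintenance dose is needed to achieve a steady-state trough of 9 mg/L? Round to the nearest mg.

641 mg

τ/t½ = 97/42 ≈ 2.3095, so f = (1/2)^(97/42) ≈ 0.201727.
Cmin,ss = (D/Vd)·f/(1−f), so D = Cmin,ss·Vd·(1−f)/f.
D = 9 × 18 × (1−f)/f ≈ 9 × 18 × 3.95719 ≈ 641.06 mg.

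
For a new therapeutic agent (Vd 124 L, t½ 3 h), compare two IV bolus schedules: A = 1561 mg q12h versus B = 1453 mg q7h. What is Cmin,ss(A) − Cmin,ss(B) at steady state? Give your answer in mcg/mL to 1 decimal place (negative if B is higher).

-2.1 mcg/mL

Regimen A: f = (1/2)^(12/3) ≈ 0.0625; Cmin,ss = (1561/124)·f/(1−f) ≈ 0.839 mcg/mL.
Regimen B: f = (1/2)^(7/3) ≈ 0.1984; Cmin,ss = (1453/124)·f/(1−f) ≈ 2.900 mcg/mL.
Difference ≈ 0.839 − 2.900 ≈ -2.061 mcg/mL.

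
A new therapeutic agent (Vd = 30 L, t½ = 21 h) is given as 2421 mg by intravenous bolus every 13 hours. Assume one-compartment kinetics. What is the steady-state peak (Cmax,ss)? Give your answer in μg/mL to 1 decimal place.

τ/t½ = 13/21 ≈ 0.61905, so fraction remaining f = (1/2)^(13/21) ≈ 0.6511.
Accumulation ratio R = 1/(1 − f) ≈ 1/0.3489 ≈ 2.8662.
Each bolus raises the concentration by D/Vd = 2421/30 ≈ 80.700 μg/mL.
Cmax,ss = C₀/(1 − f) ≈ 80.700/0.3489 ≈ 231.298 μg/mL.

231.3 μg/mL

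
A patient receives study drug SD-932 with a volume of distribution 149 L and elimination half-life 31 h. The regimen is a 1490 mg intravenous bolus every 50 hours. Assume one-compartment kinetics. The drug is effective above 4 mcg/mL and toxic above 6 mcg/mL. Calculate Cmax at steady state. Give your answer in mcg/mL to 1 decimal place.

14.9 mcg/mL

τ/t½ = 50/31 ≈ 1.6129, so fraction remaining f = (1/2)^(50/31) ≈ 0.3269.
Accumulation ratio R = 1/(1 − f) ≈ 1/0.6731 ≈ 1.4857.
Single-dose peak C₀ = D/Vd = 1490/149 ≈ 10.000 mcg/mL.
Cmax,ss = C₀/(1 − f) ≈ 10.000/0.6731 ≈ 14.857 mcg/mL.
Peak 14.9 mcg/mL vs MTC 6 mcg/mL: exceeds toxic threshold.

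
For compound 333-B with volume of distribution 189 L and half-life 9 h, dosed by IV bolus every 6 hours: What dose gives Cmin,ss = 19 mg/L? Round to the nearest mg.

τ/t½ = 6/9 ≈ 0.66667, so f = (1/2)^(6/9) ≈ 0.629961.
Cmin,ss = (D/Vd)·f/(1−f), so D = Cmin,ss·Vd·(1−f)/f.
D = 19 × 189 × (1−f)/f ≈ 19 × 189 × 0.58740 ≈ 2109.35 mg.

2109 mg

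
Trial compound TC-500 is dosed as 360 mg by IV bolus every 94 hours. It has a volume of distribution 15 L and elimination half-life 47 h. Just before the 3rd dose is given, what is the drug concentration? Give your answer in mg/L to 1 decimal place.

7.5 mg/L

f = (1/2)^(τ/t½) = (1/2)^(94/47) ≈ 0.2500.
C₀ = D/Vd = 360/15 ≈ 24.000 mg/L.
Before the 3rd dose, 2 doses have been given. Superposition: Cmin = C₀·(f + f²).
≈ 24.000 × (0.2500 + 0.0625) ≈ 24.000 × 0.3125 ≈ 7.500 mg/L.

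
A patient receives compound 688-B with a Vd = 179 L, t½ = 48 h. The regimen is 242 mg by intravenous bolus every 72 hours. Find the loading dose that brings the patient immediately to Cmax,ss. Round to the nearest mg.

374 mg

f = (1/2)^(72/48) ≈ 0.353553; accumulation ratio R = 1/(1−f) ≈ 1.54692.
Loading dose to hit Cmax,ss on first dose: D_load = D_maint·R ≈ 242 × 1.54692 ≈ 374.35 mg.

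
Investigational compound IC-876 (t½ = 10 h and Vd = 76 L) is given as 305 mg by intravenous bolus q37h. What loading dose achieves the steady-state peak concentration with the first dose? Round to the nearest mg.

f = (1/2)^(37/10) ≈ 0.076947; accumulation ratio R = 1/(1−f) ≈ 1.08336.
Loading dose to hit Cmax,ss on first dose: D_load = D_maint·R ≈ 305 × 1.08336 ≈ 330.42 mg.

330 mg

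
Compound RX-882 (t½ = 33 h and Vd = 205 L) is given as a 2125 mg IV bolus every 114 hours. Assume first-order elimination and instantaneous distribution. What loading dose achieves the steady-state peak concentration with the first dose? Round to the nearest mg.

2338 mg

f = (1/2)^(114/33) ≈ 0.091218; accumulation ratio R = 1/(1−f) ≈ 1.10037.
Loading dose to hit Cmax,ss on first dose: D_load = D_maint·R ≈ 2125 × 1.10037 ≈ 2338.29 mg.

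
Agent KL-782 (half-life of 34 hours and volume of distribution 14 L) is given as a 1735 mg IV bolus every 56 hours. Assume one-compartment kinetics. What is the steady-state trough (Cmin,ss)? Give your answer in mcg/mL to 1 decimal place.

Over one 56-h interval, 56/34 ≈ 1.6471 half-lives elapse, leaving f ≈ 0.3193 of each dose.
Each bolus raises the concentration by D/Vd = 1735/14 ≈ 123.929 mcg/mL.
Steady-state trough Cmin,ss = C₀·f/(1−f) ≈ 123.929 × 0.3193/0.6807 ≈ 58.132 mcg/mL.

58.1 mcg/mL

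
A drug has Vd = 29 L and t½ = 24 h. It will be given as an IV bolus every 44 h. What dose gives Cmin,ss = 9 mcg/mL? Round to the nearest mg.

669 mg

τ/t½ = 44/24 ≈ 1.8333, so f = (1/2)^(44/24) ≈ 0.280616.
Cmin,ss = (D/Vd)·f/(1−f), so D = Cmin,ss·Vd·(1−f)/f.
D = 9 × 29 × (1−f)/f ≈ 9 × 29 × 2.56359 ≈ 669.10 mg.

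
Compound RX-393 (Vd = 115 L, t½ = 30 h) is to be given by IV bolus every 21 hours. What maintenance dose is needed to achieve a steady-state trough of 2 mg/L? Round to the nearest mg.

144 mg

τ/t½ = 21/30 ≈ 0.7, so f = (1/2)^(21/30) ≈ 0.615572.
Cmin,ss = (D/Vd)·f/(1−f), so D = Cmin,ss·Vd·(1−f)/f.
D = 2 × 115 × (1−f)/f ≈ 2 × 115 × 0.62451 ≈ 143.64 mg.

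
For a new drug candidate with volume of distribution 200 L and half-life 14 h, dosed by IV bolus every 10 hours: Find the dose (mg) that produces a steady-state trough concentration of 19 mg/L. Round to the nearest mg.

τ/t½ = 10/14 ≈ 0.71429, so f = (1/2)^(10/14) ≈ 0.609507.
Cmin,ss = (D/Vd)·f/(1−f), so D = Cmin,ss·Vd·(1−f)/f.
D = 19 × 200 × (1−f)/f ≈ 19 × 200 × 0.64067 ≈ 2434.55 mg.

2435 mg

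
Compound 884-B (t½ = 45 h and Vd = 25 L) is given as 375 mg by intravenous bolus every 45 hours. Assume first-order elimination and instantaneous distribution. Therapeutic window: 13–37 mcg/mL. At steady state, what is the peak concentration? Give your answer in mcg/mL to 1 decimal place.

30.0 mcg/mL

τ = 45 h = 1 half-life, so f = (1/2)^1 = 0.5.
At steady state, R = 1/(1 − 0.5) = 2/1.
Single-dose peak C₀ = D/Vd = 375/25 = 15 mcg/mL.
Steady-state peak Cmax,ss = C₀·R = 15 × 2/1 ≈ 30.000 mcg/mL.
Peak 30.0 mcg/mL vs MTC 37 mcg/mL: below toxic threshold.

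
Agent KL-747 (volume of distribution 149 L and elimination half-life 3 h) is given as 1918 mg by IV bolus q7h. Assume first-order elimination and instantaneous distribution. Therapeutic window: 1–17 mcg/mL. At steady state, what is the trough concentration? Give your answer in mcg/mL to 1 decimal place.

Over one 7-h interval, 7/3 ≈ 2.3333 half-lives elapse, leaving f ≈ 0.1984 of each dose.
At steady state, accumulation factor R = 1/(1 − e^(−kτ)) ≈ 1.2475.
Single-dose peak C₀ = D/Vd = 1918/149 ≈ 12.872 mcg/mL.
Steady-state peak Cmax,ss = C₀·R ≈ 12.872 × 1.2475 ≈ 16.058 mcg/mL.
One interval later, Cmin,ss = Cmax,ss·e^(−kτ) ≈ 16.058 × 0.1984 ≈ 3.186 mcg/mL.
Trough 3.2 mcg/mL vs MEC 1 mcg/mL: adequate.

3.2 mcg/mL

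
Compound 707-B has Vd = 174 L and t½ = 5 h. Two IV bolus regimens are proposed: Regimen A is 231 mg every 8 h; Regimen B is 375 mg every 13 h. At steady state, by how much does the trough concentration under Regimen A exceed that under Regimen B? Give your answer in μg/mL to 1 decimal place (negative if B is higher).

0.2 μg/mL

Regimen A: f = (1/2)^(8/5) ≈ 0.3299; Cmin,ss = (231/174)·f/(1−f) ≈ 0.654 μg/mL.
Regimen B: f = (1/2)^(13/5) ≈ 0.1649; Cmin,ss = (375/174)·f/(1−f) ≈ 0.426 μg/mL.
Difference ≈ 0.654 − 0.426 ≈ 0.228 μg/mL.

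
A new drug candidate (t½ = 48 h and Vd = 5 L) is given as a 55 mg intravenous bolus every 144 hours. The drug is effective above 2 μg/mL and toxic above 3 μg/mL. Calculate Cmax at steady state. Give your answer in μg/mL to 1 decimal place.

12.6 μg/mL

The dosing interval is 3 half-lives, so f = 2^(−3) = 0.125.
At steady state, R = 1/(1 − 0.125) = 8/7.
Single-dose peak C₀ = D/Vd = 55/5 = 11 μg/mL.
Steady-state peak Cmax,ss = C₀·R = 11 × 8/7 ≈ 12.571 μg/mL.
Peak 12.6 μg/mL vs MTC 3 μg/mL: exceeds toxic threshold.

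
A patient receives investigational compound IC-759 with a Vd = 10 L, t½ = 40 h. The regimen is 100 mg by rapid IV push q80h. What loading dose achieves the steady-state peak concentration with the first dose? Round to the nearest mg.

133 mg

f = (1/2)^(80/40) ≈ 0.250000; accumulation ratio R = 1/(1−f) ≈ 1.33333.
Loading dose to hit Cmax,ss on first dose: D_load = D_maint·R ≈ 100 × 1.33333 ≈ 133.33 mg.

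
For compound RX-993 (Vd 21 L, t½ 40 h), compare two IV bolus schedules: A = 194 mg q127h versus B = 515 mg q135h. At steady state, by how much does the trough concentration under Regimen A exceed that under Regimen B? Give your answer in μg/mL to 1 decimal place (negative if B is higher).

-1.5 μg/mL

Regimen A: f = (1/2)^(127/40) ≈ 0.1107; Cmin,ss = (194/21)·f/(1−f) ≈ 1.150 μg/mL.
Regimen B: f = (1/2)^(135/40) ≈ 0.0964; Cmin,ss = (515/21)·f/(1−f) ≈ 2.616 μg/mL.
Difference ≈ 1.150 − 2.616 ≈ -1.466 μg/mL.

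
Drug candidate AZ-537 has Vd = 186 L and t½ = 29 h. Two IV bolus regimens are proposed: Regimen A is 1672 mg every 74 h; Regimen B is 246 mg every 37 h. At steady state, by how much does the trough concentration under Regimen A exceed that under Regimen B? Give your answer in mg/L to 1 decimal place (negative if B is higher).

Regimen A: f = (1/2)^(74/29) ≈ 0.1706; Cmin,ss = (1672/186)·f/(1−f) ≈ 1.849 mg/L.
Regimen B: f = (1/2)^(37/29) ≈ 0.4130; Cmin,ss = (246/186)·f/(1−f) ≈ 0.931 mg/L.
Difference ≈ 1.849 − 0.931 ≈ 0.918 mg/L.

0.9 mg/L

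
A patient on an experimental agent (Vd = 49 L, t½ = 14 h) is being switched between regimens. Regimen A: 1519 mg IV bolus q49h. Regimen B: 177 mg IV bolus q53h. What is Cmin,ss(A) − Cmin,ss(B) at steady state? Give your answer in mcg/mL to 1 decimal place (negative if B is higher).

Regimen A: f = (1/2)^(49/14) ≈ 0.0884; Cmin,ss = (1519/49)·f/(1−f) ≈ 3.006 mcg/mL.
Regimen B: f = (1/2)^(53/14) ≈ 0.0725; Cmin,ss = (177/49)·f/(1−f) ≈ 0.282 mcg/mL.
Difference ≈ 3.006 − 0.282 ≈ 2.724 mcg/mL.

2.7 mcg/mL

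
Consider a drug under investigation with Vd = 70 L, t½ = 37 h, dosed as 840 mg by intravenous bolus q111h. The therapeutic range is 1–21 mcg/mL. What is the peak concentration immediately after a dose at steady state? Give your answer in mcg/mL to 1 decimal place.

13.7 mcg/mL

τ = 111 h = 3 half-lives, so f = (1/2)^3 = 0.125.
At steady state, R = 1/(1 − 0.125) = 8/7.
Single-dose peak C₀ = D/Vd = 840/70 = 12 mcg/mL.
Steady-state peak Cmax,ss = C₀·R = 12 × 8/7 ≈ 13.714 mcg/mL.
Peak 13.7 mcg/mL vs MTC 21 mcg/mL: below toxic threshold.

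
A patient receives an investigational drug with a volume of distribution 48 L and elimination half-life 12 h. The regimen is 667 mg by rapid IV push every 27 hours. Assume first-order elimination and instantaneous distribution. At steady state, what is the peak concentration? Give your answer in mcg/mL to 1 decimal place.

τ/t½ = 27/12 ≈ 2.25, so fraction remaining f = (1/2)^(27/12) ≈ 0.2102.
Accumulation ratio R = 1/(1 − f) ≈ 1/0.7898 ≈ 1.2661.
Single-dose peak C₀ = D/Vd = 667/48 ≈ 13.896 mcg/mL.
Steady-state peak Cmax,ss = C₀·R ≈ 13.896 × 1.2661 ≈ 17.594 mcg/mL.

17.6 mcg/mL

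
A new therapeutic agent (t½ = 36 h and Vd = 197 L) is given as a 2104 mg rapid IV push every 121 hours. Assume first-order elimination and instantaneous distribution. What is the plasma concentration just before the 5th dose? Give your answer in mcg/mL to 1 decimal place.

f = (1/2)^(τ/t½) = (1/2)^(121/36) ≈ 0.0973.
C₀ = D/Vd = 2104/197 ≈ 10.680 mcg/mL.
Before the 5th dose, 4 doses have been given. Superposition: Cmin = C₀·(f + f² + … + f^4).
≈ 10.680 × (0.0973 + 0.0095 + 0.0009 + 0.0001) ≈ 10.680 × 0.1078 ≈ 1.151 mcg/mL.

1.2 mcg/mL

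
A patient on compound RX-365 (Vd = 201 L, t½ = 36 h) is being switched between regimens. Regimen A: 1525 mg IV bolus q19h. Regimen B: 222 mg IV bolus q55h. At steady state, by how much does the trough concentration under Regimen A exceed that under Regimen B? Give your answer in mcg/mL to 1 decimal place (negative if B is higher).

16.6 mcg/mL

Regimen A: f = (1/2)^(19/36) ≈ 0.6936; Cmin,ss = (1525/201)·f/(1−f) ≈ 17.175 mcg/mL.
Regimen B: f = (1/2)^(55/36) ≈ 0.3468; Cmin,ss = (222/201)·f/(1−f) ≈ 0.586 mcg/mL.
Difference ≈ 17.175 − 0.586 ≈ 16.589 mcg/mL.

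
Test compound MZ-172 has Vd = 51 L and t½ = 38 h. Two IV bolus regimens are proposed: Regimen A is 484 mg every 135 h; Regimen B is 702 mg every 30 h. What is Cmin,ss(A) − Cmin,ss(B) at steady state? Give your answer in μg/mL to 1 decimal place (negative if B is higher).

-18.0 μg/mL

Regimen A: f = (1/2)^(135/38) ≈ 0.0852; Cmin,ss = (484/51)·f/(1−f) ≈ 0.884 μg/mL.
Regimen B: f = (1/2)^(30/38) ≈ 0.5786; Cmin,ss = (702/51)·f/(1−f) ≈ 18.900 μg/mL.
Difference ≈ 0.884 − 18.900 ≈ -18.016 μg/mL.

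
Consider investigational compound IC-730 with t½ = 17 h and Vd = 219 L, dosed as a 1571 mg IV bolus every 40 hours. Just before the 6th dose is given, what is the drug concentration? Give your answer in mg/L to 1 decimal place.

1.7 mg/L

f = (1/2)^(τ/t½) = (1/2)^(40/17) ≈ 0.1957.
C₀ = D/Vd = 1571/219 ≈ 7.174 mg/L.
Before the 6th dose, 5 doses have been given. Superposition: Cmin = C₀·(f + f² + … + f^5).
≈ 7.174 × (0.1957 + 0.0383 + 0.0075 + 0.0015 + 0.0003) ≈ 7.174 × 0.2433 ≈ 1.745 mg/L.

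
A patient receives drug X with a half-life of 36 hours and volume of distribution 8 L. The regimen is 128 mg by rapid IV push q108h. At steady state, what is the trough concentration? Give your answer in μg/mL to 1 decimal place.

2.3 μg/mL

τ = 108 h = 3 half-lives, so f = (1/2)^3 = 0.125.
Accumulation ratio R = 1/(1 − f) = 1/0.875 = 8/7.
Single-dose peak C₀ = D/Vd = 128/8 = 16 μg/mL.
Steady-state peak Cmax,ss = C₀·R = 16 × 8/7 ≈ 18.286 μg/mL.
Steady-state trough Cmin,ss = Cmax,ss·f ≈ 18.286 × 0.125 ≈ 2.286 μg/mL.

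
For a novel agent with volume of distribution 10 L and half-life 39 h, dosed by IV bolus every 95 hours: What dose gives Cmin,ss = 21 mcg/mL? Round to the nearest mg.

926 mg

τ/t½ = 95/39 ≈ 2.4359, so f = (1/2)^(95/39) ≈ 0.184808.
Cmin,ss = (D/Vd)·f/(1−f), so D = Cmin,ss·Vd·(1−f)/f.
D = 21 × 10 × (1−f)/f ≈ 21 × 10 × 4.41102 ≈ 926.31 mg.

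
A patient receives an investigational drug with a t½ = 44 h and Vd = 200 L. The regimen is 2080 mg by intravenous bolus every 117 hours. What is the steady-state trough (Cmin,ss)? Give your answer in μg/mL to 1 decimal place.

2.0 μg/mL

τ/t½ = 117/44 ≈ 2.6591, so fraction remaining f = (1/2)^(117/44) ≈ 0.1583.
Accumulation ratio R = 1/(1 − f) ≈ 1/0.8417 ≈ 1.1881.
Each bolus raises the concentration by D/Vd = 2080/200 ≈ 10.400 μg/mL.
Cmax,ss = C₀/(1 − f) ≈ 10.400/0.8417 ≈ 12.356 μg/mL.
Steady-state trough Cmin,ss = Cmax,ss·f ≈ 12.356 × 0.1583 ≈ 1.956 μg/mL.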